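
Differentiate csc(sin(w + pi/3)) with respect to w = -cos(w + pi/3)*cot(sin(w + pi/3))*csc(sin(w + pi/3))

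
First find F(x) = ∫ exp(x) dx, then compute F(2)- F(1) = -E + exp(2)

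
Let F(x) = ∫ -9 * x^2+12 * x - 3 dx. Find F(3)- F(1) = -36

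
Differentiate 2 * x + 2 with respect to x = 2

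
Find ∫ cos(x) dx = sin(x) + C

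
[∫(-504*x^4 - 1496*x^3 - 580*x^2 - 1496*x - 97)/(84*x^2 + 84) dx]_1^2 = -874/21 - pi/16 + acot(2)/4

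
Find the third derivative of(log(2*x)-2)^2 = (4*log(x) - 14 + 4*log(2))/x^3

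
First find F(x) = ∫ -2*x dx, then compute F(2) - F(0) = -4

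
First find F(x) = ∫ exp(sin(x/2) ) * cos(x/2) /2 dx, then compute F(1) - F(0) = -1 + exp(sin(1/2))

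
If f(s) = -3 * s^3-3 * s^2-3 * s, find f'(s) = -9*s^2 - 6*s - 3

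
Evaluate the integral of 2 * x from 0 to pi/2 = pi^2/4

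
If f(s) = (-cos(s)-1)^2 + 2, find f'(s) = -2*(cos(s) + 1)*sin(s)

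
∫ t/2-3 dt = t^2/4 - 3*t + C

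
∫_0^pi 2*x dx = pi^2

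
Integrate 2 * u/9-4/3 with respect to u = u^2/9 - 4*u/3 + C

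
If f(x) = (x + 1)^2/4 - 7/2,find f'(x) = x/2 + 1/2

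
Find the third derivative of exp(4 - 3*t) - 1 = -27*exp(4 - 3*t)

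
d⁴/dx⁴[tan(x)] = 24*tan(x)^5 + 40*tan(x)^3 + 16*tan(x)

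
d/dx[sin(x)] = cos(x)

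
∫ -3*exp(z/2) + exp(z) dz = (exp(z/2) - 3)^2 + C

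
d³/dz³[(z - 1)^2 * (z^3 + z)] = 60*z^2 - 48*z + 12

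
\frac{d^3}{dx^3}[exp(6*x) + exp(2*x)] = 216*exp(6*x) + 8*exp(2*x)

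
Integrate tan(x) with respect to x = log(3*sec(x)) + C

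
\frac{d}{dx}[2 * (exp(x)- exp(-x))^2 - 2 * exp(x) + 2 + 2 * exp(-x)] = (4*exp(4*x) - 2*exp(3*x) - 2*exp(x) - 4)*exp(-2*x)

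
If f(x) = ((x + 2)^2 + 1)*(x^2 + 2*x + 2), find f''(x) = 12*x^2 + 36*x + 30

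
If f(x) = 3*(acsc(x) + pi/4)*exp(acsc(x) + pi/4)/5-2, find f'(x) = (-12*exp(acsc(x) + pi/4)*acsc(x) - 12*exp(acsc(x) + pi/4) - 3*pi*exp(acsc(x) + pi/4))/(20*x^2*sqrt(1 - 1/x^2))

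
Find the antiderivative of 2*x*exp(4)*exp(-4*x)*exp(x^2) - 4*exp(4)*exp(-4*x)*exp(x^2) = exp((x - 2)^2) + C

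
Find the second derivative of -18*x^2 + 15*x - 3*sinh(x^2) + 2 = -12*x^2*sinh(x^2) - 6*cosh(x^2) - 36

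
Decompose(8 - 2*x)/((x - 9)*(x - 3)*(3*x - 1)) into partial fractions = 33/(104*(3*x - 1)) - 1/(24*(x - 3)) - 5/(78*(x - 9))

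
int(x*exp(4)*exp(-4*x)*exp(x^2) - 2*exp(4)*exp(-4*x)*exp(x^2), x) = exp((x - 2)^2)/2 + C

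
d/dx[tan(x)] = cos(x)^(-2)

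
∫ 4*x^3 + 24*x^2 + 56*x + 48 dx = x^4 + 8*x^3 + 28*x^2 + 48*x + C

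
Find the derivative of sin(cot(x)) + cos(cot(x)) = -sqrt(2)*cos(pi/4 + 1/tan(x))/sin(x)^2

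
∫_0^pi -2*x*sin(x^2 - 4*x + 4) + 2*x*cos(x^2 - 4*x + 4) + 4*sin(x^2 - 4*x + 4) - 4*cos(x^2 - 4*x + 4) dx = sqrt(2)*(sin(pi/4 + 4 + pi^2) - sin(pi/4 + 4))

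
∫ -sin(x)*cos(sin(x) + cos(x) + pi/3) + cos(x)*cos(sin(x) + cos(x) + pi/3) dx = sin(sqrt(2)*sin(x + pi/4) + pi/3) + C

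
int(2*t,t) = t^2 + C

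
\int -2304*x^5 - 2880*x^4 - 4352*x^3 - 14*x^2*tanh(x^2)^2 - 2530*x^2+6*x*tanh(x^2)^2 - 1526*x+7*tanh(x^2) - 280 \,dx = -384*x^6 - 576*x^5 - 1088*x^4 - 848*x^3 - 760*x^2 + 7*x*tanh(x^2) - 280*x - 3*tanh(x^2) + C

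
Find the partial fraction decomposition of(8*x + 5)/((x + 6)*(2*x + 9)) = -62/(3*(2*x + 9)) + 43/(3*(x + 6))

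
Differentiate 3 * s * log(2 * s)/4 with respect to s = 3*log(s)/4 + 3*log(2)/4 + 3/4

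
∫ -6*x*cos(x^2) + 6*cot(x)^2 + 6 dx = -3*sin(x^2) - 6/tan(x) + C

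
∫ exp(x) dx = exp(x) + C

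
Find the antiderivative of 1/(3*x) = log(x)/3 + C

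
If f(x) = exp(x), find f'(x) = exp(x)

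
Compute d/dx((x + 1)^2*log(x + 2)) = (2*x^2*log(x + 2) + x^2 + 6*x*log(x + 2) + 2*x + 4*log(x + 2) + 1)/(x + 2)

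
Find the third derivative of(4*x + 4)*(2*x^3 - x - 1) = 192*x + 48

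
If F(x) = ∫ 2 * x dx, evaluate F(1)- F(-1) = 0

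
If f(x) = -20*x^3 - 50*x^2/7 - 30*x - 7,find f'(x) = -60*x^2 - 100*x/7 - 30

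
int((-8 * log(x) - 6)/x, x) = 2*(-2*log(x) - 3)*log(x) + C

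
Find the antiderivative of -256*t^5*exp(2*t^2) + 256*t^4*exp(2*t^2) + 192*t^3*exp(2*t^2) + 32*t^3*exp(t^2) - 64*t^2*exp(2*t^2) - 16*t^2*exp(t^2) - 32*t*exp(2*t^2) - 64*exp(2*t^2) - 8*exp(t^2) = 8*(2*t^2 - t - 2*(-2*t^2 + t + 2)^2*exp(t^2) - 2)*exp(t^2) + C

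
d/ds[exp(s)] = exp(s)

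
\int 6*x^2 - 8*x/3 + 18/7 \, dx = 2*x^3 - 4*x^2/3 + 18*x/7 + C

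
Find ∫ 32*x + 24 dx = 16*x^2 + 24*x + C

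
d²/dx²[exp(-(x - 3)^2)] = (4*x^2 - 24*x + 34)*exp(-x^2 + 6*x - 9)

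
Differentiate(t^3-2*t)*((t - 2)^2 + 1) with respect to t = 5*t^4 - 16*t^3 + 9*t^2 + 16*t - 10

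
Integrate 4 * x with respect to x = 2*x^2 + C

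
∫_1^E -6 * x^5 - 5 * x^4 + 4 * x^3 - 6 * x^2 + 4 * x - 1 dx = (E + exp(3))*(-exp(3) - exp(2) - 1 + 2*E) + 2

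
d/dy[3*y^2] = 6*y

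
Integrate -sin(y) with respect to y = cos(y) + C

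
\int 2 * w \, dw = w^2 + C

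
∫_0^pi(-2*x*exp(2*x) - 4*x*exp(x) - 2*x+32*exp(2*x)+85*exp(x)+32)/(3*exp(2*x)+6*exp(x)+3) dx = -3*(-5 + pi/3)^2 + 2*pi/3 + 7*exp(pi)/(1 + exp(pi)) + 143/2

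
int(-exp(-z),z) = exp(-z) + C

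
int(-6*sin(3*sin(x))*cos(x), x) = 2*cos(3*sin(x)) + C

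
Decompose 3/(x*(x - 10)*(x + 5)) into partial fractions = 1/(25*(x + 5)) + 1/(50*(x - 10)) - 3/(50*x)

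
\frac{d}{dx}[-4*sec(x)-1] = -4*tan(x)*sec(x)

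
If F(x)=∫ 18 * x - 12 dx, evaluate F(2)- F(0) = 12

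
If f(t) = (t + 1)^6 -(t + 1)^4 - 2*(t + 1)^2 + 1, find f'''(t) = 120*t^3 + 360*t^2 + 336*t + 96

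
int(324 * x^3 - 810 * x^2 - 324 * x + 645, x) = 81*x^4 - 270*x^3 - 162*x^2 + 645*x + C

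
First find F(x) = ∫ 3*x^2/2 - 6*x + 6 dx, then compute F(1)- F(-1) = 13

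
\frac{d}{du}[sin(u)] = cos(u)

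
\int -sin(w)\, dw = cos(w) + C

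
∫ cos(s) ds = sin(s) + C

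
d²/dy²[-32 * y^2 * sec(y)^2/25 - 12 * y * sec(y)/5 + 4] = 4*(32*y^2/cos(y) - 48*y^2/cos(y)^3 - 64*y*sin(y)/cos(y)^2 + 15*y - 30*y/cos(y)^2 - 30*sin(y)/cos(y) - 16/cos(y))/(25*cos(y))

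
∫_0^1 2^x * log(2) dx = 1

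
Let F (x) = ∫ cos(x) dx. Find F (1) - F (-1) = 2*sin(1)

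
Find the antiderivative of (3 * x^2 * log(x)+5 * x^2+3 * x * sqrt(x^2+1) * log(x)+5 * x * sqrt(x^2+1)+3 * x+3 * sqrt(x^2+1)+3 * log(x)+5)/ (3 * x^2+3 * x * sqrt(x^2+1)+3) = x*log(x) + 2*x/3 + log(x + sqrt(x^2 + 1)) + C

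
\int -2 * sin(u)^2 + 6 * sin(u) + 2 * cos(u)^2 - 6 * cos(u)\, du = (sqrt(2)*sin(u + pi/4) - 3)^2 + C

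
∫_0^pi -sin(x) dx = -2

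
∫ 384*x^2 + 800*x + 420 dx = 128*x^3 + 400*x^2 + 420*x + C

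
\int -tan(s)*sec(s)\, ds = -sec(s) + C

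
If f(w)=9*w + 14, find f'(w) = 9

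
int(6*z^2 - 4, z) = 2*z^3 - 4*z + C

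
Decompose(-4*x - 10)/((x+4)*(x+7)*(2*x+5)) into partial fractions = 2/(3*(x + 7)) - 2/(3*(x + 4))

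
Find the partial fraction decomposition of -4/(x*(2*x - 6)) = -2/(3*(x - 3)) + 2/(3*x)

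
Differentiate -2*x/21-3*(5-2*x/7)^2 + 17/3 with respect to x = 178/21 - 24*x/49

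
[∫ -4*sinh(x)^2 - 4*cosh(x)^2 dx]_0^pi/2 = -2*sinh(pi)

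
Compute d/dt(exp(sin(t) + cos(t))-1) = sqrt(2)*exp(sin(t))*exp(cos(t))*cos(t + pi/4)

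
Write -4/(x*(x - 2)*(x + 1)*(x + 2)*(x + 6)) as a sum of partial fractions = -1/(240*(x + 6)) + 1/(8*(x + 2)) - 4/(15*(x + 1)) - 1/(48*(x - 2)) + 1/(6*x)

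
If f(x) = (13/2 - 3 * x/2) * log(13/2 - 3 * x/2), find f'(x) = -3*log(13 - 3*x)/2 - 3/2 + 3*log(2)/2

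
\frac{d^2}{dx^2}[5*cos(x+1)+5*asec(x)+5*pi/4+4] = 5*(-x^5*cos(x + 1) + 2*x^3*cos(x + 1) - 2*x^2*sqrt(1 - 1/x^2) - x*cos(x + 1) + sqrt(1 - 1/x^2))/(x^5 - 2*x^3 + x)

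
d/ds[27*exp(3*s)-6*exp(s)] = 81*exp(3*s) - 6*exp(s)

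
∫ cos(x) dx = sin(x) + C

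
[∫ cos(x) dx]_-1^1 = 2*sin(1)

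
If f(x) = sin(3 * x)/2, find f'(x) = 3*cos(3*x)/2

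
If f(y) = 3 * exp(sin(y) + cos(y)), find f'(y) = 3*sqrt(2)*exp(sin(y))*exp(cos(y))*cos(y + pi/4)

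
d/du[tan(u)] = cos(u)^(-2)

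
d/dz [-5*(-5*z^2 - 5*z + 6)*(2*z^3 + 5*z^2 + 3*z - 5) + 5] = 250*z^4 + 700*z^3 + 420*z^2 - 400*z - 215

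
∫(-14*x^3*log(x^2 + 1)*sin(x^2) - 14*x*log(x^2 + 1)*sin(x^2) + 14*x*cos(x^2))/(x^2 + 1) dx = 7*log(x^2 + 1)*cos(x^2) + C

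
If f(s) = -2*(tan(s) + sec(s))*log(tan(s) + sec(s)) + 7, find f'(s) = -2*(log(tan(s) + 1/cos(s))*sin(s) + log(tan(s) + 1/cos(s)) + sin(s) + 1)/cos(s)^2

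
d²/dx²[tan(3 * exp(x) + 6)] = 18*exp(2*x)*tan(3*exp(x) + 6)^3 + 18*exp(2*x)*tan(3*exp(x) + 6) + 3*exp(x)*tan(3*exp(x) + 6)^2 + 3*exp(x)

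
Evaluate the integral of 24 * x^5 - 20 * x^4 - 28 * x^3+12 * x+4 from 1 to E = -4 + (-exp(2) - 2*E - 1 + 2*exp(3))^2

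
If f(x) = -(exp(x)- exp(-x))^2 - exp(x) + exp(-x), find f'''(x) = (-8*exp(4*x) - exp(3*x) - exp(x) + 8)*exp(-2*x)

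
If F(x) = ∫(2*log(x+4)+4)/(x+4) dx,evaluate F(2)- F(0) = -(log(4) + 2)^2 + (log(6) + 2)^2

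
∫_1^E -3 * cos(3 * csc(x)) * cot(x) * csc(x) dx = -sin(3*csc(1)) + sin(3*csc(E))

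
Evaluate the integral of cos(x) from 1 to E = -sin(1) + sin(E)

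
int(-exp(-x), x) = exp(-x) + C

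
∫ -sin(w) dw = cos(w) + C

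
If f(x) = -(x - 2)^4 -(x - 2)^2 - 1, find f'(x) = -4*x^3 + 24*x^2 - 50*x + 36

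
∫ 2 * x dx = x^2 + C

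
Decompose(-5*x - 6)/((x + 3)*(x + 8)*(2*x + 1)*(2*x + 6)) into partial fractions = -14/(375*(2*x + 1)) - 17/(375*(x + 8)) + 8/(125*(x + 3)) - 9/(50*(x + 3)^2)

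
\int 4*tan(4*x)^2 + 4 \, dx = tan(4*x) + C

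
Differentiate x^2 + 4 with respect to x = 2*x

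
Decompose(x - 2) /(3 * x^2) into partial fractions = 1/(3*x) - 2/(3*x^2)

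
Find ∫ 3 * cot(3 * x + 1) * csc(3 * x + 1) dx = -csc(3*x + 1) + C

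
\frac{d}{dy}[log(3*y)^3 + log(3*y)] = (3*log(y)^2 + 6*log(3)*log(y) + 1 + 3*log(3)^2)/y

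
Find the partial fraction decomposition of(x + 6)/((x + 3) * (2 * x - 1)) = 13/(7*(2*x - 1)) - 3/(7*(x + 3))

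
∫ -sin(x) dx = cos(x) + C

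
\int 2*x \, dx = x^2 + C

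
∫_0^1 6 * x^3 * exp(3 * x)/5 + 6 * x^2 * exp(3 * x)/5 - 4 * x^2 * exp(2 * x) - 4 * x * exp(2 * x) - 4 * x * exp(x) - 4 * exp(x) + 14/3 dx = -2*exp(2) - 4*E + 14/3 + 2*exp(3)/5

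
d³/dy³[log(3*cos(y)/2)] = -2*sin(y)/cos(y)^3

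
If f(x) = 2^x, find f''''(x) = 2^x*log(2)^4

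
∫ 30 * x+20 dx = 15*x^2 + 20*x + C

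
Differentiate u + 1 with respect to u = 1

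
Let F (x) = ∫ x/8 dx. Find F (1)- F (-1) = 0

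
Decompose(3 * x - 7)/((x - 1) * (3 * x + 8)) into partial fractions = 45/(11*(3*x + 8)) - 4/(11*(x - 1))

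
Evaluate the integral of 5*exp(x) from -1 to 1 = -5*exp(-1) + 5*E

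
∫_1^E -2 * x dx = 1 - exp(2)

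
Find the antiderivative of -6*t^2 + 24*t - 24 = -2*t^3 + 12*t^2 - 24*t + C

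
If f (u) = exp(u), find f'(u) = exp(u)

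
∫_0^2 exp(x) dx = -1 + exp(2)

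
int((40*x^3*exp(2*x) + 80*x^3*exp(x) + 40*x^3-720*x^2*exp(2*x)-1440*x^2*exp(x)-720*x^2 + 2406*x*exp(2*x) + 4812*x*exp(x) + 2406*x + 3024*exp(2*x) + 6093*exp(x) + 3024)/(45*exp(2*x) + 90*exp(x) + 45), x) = ((exp(x) + 1)*(3*x^2 + 144*x + 10*(-x^2 + 12*x + 12)^2 + 54)/45 + exp(x))/(exp(x) + 1) + C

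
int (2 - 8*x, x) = -4*x^2 + 2*x + C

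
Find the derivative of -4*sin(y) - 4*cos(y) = 4*sin(y) - 4*cos(y)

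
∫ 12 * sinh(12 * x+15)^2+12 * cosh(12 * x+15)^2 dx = sinh(24*x + 30)/2 + C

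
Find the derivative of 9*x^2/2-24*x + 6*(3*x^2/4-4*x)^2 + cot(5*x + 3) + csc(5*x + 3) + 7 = 27*x^3/2 - 108*x^2 + 201*x - 5*cot(5*x + 3)^2 - 5*cot(5*x + 3)*csc(5*x + 3) - 29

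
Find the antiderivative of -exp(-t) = exp(-t) + C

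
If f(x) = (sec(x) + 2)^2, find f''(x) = 6*tan(x)^4 + 8*tan(x)^2 + 2 - 4/cos(x) + 8/cos(x)^3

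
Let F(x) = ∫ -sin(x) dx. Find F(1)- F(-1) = 0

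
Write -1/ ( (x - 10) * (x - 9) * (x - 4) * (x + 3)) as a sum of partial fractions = 1/(1092*(x + 3)) - 1/(210*(x - 4)) + 1/(60*(x - 9)) - 1/(78*(x - 10))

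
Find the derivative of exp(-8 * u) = -8*exp(-8*u)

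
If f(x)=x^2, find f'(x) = 2*x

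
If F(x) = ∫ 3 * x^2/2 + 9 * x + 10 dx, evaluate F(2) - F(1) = 27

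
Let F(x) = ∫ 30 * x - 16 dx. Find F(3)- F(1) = 88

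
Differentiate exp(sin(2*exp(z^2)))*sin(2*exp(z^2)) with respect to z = 2*z*(sin(4*exp(z^2)) + 2*cos(2*exp(z^2)))*exp(z^2)*exp(sin(2*exp(z^2)))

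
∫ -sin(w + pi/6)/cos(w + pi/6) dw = log(cos(w + pi/6)) + C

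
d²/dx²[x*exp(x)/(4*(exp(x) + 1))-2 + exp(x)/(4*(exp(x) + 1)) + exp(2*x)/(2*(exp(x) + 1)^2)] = (-x*exp(3*x) + x*exp(x) - 3*exp(3*x) + 12*exp(2*x) + 3*exp(x))/(4*exp(4*x) + 16*exp(3*x) + 24*exp(2*x) + 16*exp(x) + 4)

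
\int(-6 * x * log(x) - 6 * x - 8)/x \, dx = -2*(3*x + 4)*log(x) + C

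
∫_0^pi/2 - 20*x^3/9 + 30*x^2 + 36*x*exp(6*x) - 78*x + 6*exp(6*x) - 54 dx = -5*(-3*pi/2 - 2 + pi^2/12)^2 - pi^2/6 + 3*pi + 20 + 3*pi*exp(3*pi)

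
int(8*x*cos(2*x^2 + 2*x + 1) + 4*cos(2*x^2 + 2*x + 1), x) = 2*sin(2*x^2 + 2*x + 1) + C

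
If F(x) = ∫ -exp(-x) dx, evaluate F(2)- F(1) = -exp(-1) + exp(-2)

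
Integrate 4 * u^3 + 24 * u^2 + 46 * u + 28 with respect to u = u^4 + 8*u^3 + 23*u^2 + 28*u + C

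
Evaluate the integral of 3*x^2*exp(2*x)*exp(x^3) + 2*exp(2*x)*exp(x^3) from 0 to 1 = -1 + exp(3)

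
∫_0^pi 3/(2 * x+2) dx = 3*log(1 + pi)/2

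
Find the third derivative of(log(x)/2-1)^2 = (2*log(x) - 7)/(2*x^3)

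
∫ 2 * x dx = x^2 + C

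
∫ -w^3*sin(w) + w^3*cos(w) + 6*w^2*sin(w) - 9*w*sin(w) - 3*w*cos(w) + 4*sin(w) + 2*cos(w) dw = sqrt(2)*(w - 1)^3*sin(w + pi/4) + C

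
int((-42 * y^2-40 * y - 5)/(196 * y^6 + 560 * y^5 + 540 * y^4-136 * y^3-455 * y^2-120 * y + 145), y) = acot(14*y^3 + 20*y^2 + 5*y - 12) + C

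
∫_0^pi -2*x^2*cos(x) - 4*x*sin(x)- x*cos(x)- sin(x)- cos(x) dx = 0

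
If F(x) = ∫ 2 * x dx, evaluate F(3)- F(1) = 8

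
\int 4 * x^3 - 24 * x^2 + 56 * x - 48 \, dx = x^4 - 8*x^3 + 28*x^2 - 48*x + C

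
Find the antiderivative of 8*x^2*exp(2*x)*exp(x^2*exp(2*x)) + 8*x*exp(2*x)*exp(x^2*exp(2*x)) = 4*exp(x^2*exp(2*x)) + C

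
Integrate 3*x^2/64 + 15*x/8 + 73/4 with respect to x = x^3/64 + 15*x^2/16 + 73*x/4 + C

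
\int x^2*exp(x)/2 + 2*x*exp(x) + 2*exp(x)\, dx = ((x + 1)^2 + 1)*exp(x)/2 + C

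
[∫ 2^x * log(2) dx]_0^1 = 1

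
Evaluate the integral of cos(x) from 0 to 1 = sin(1)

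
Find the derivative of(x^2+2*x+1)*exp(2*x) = 2*x^2*exp(2*x) + 6*x*exp(2*x) + 4*exp(2*x)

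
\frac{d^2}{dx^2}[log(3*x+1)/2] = -9/(18*x^2 + 12*x + 2)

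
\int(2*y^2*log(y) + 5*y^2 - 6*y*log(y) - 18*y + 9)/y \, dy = (y - 3)^2*(log(y) + 2) + C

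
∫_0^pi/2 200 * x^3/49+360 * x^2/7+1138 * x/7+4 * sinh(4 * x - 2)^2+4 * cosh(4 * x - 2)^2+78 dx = -8 + 25*pi^2/28 + sinh(4)/2 + 15*pi + 2*(5*pi^2/28 + 2 + 3*pi)^2 - sinh(4 - 4*pi)/2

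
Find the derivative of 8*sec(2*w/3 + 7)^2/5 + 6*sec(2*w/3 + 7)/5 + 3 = 32*tan(2*w/3 + 7)*sec(2*w/3 + 7)^2/15 + 4*tan(2*w/3 + 7)*sec(2*w/3 + 7)/5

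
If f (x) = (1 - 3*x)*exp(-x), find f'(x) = (3*x - 4)*exp(-x)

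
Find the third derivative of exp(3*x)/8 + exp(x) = 27*exp(3*x)/8 + exp(x)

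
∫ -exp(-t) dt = exp(-t) + C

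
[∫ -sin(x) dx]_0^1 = -1 + cos(1)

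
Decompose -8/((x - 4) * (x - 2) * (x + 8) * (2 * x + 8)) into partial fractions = 1/(120*(x + 8)) - 1/(48*(x + 4)) + 1/(30*(x - 2)) - 1/(48*(x - 4))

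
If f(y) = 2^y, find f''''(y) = 2^y*log(2)^4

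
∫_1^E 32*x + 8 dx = -25 + (1 + 4*E)^2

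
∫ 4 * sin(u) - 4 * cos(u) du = -4*sqrt(2)*sin(u + pi/4) + C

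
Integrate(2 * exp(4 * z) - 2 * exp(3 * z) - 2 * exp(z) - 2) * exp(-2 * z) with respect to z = (-exp(2*z) + exp(z) + 1)^2*exp(-2*z) + C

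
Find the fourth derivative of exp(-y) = exp(-y)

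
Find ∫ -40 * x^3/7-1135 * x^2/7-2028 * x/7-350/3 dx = -10*x^4/7 - 1135*x^3/21 - 1014*x^2/7 - 350*x/3 + C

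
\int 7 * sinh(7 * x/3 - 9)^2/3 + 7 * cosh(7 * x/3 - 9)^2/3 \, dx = sinh(14*x/3 - 18)/2 + C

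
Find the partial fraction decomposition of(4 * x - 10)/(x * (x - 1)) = -6/(x - 1) + 10/x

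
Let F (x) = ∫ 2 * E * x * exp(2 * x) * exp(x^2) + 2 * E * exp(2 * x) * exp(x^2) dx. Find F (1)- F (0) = -E + exp(4)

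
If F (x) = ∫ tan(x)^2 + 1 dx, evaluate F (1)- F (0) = tan(1)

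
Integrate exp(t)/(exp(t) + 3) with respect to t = log(exp(t) + 3) + C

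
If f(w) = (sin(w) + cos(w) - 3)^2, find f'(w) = 2*cos(2*w) - 6*sqrt(2)*cos(w + pi/4)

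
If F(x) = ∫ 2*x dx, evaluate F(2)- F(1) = 3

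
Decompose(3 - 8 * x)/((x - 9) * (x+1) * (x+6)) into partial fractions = 17/(25*(x + 6)) - 11/(50*(x + 1)) - 23/(50*(x - 9))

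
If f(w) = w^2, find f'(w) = 2*w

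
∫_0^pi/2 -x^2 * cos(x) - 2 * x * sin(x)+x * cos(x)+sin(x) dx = -pi^2/4 + pi/2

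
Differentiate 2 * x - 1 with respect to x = 2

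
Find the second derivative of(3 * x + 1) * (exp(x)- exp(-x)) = (3*x*exp(2*x) - 3*x + 7*exp(2*x) + 5)*exp(-x)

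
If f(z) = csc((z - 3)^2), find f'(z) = 4*(3 - z)*cos(z^2 - 6*z + 9)/(1 - cos(2*z^2 - 12*z + 18))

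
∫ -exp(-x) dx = exp(-x) + C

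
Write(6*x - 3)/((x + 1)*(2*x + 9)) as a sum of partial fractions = 60/(7*(2*x + 9)) - 9/(7*(x + 1))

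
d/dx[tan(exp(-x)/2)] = -exp(-x)/(cos(exp(-x)) + 1)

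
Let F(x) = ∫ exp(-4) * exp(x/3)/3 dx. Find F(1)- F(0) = -exp(-4) + exp(-11/3)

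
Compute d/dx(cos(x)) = -sin(x)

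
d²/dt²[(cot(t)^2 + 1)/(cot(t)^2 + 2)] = 2*(2*tan(t)^6 + 5*tan(t)^4 + 2*tan(t)^2 - 1)/(2*tan(t)^2 + 1)^3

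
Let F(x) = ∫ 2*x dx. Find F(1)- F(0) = 1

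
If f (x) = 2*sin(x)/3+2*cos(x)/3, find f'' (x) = -2*sin(x)/3 - 2*cos(x)/3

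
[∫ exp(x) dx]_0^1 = -1 + E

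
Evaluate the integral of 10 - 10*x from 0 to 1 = 5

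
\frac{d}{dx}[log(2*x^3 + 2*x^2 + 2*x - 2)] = (3*x^2 + 2*x + 1)/(x^3 + x^2 + x - 1)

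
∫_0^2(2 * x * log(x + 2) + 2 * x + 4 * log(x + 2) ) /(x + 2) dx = 8*log(2)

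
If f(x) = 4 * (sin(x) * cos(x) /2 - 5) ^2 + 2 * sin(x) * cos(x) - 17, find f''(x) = 4*(1 - cos(2*x))^2 + 36*sin(2*x) + 8*cos(2*x) - 6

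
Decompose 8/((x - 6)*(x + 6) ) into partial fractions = -2/(3*(x + 6)) + 2/(3*(x - 6))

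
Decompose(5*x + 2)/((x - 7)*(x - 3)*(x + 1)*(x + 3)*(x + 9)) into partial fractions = -43/(9216*(x + 9)) + 13/(720*(x + 3)) - 3/(512*(x + 1)) - 17/(1152*(x - 3)) + 37/(5120*(x - 7))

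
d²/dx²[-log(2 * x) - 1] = x^(-2)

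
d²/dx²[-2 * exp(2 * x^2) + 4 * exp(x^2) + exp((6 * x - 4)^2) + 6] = -32*x^2*exp(2*x^2) + 16*x^2*exp(x^2) + 5184*x^2*exp(36*x^2 - 48*x + 16) - 6912*x*exp(36*x^2 - 48*x + 16) - 8*exp(2*x^2) + 8*exp(x^2) + 2376*exp(36*x^2 - 48*x + 16)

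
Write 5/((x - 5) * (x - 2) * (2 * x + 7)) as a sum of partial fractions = 20/(187*(2*x + 7)) - 5/(33*(x - 2)) + 5/(51*(x - 5))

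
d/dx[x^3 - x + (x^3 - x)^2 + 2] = 6*x^5 - 8*x^3 + 3*x^2 + 2*x - 1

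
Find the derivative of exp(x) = exp(x)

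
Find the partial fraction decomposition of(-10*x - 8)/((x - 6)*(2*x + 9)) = -74/(21*(2*x + 9)) - 68/(21*(x - 6))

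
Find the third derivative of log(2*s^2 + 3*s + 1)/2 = (16*s^3 + 36*s^2 + 30*s + 9)/(8*s^6 + 36*s^5 + 66*s^4 + 63*s^3 + 33*s^2 + 9*s + 1)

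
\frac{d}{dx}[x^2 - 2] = 2*x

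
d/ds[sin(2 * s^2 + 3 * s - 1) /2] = (2*s + 3/2)*cos(2*s^2 + 3*s - 1)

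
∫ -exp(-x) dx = exp(-x) + C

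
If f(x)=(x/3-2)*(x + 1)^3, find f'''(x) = 8*x - 6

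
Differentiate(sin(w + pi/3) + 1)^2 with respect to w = 2*cos(w + pi/3) + cos(2*w + pi/6)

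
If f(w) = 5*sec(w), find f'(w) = 5*tan(w)*sec(w)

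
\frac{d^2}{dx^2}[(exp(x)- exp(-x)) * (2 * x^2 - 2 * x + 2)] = (2*x^2*exp(2*x) - 2*x^2 + 6*x*exp(2*x) + 10*x + 2*exp(2*x) - 10)*exp(-x)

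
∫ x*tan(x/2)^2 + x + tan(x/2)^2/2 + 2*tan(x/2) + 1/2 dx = (2*x + 1)*tan(x/2) + C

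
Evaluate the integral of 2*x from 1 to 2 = 3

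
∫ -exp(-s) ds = exp(-s) + C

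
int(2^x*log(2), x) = 2^x + C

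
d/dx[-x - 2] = -1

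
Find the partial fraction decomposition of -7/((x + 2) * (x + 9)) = 1/(x + 9) - 1/(x + 2)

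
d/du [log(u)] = 1/u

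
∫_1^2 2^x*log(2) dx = 2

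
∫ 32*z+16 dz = 16*z^2 + 16*z + C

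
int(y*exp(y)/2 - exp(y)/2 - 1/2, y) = (y - 2)*(exp(y) - 1)/2 + C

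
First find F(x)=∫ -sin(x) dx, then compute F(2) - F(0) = -1 + cos(2)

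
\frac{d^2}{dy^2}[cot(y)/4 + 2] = cos(y)/(2*sin(y)^3)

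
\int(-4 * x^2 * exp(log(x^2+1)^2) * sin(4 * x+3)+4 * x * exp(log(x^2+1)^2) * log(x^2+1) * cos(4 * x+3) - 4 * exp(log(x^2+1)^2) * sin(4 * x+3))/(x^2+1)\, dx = exp(log(x^2 + 1)^2)*cos(4*x + 3) + C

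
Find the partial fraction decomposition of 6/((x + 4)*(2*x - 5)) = 12/(13*(2*x - 5)) - 6/(13*(x + 4))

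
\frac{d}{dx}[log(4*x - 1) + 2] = 4/(4*x - 1)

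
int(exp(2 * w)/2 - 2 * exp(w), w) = (exp(w) - 4)^2/4 + C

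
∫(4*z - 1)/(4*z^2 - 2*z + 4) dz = log(2*z^2 - z + 2)/2 + C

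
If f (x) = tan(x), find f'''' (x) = 24*tan(x)^5 + 40*tan(x)^3 + 16*tan(x)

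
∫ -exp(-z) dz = exp(-z) + C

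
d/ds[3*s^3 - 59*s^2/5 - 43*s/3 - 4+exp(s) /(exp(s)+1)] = (135*s^2*exp(2*s) + 270*s^2*exp(s) + 135*s^2 - 354*s*exp(2*s) - 708*s*exp(s) - 354*s - 215*exp(2*s) - 415*exp(s) - 215)/(15*exp(2*s) + 30*exp(s) + 15)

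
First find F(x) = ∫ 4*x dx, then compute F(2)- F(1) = 6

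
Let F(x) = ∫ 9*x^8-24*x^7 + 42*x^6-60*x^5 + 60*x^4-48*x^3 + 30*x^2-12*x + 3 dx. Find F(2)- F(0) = 126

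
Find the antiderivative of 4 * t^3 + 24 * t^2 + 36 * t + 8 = t^4 + 8*t^3 + 18*t^2 + 8*t + C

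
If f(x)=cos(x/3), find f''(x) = -cos(x/3)/9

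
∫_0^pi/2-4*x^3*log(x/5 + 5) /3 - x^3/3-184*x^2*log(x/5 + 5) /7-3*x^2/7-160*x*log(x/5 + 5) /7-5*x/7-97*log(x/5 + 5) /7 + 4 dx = -100*log(5) + (pi/10 + 5)*(-5*pi^3/24 - 25*pi/14 - 15*pi^2/28 + 20)*log(pi/10 + 5)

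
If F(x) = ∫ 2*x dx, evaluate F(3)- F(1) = 8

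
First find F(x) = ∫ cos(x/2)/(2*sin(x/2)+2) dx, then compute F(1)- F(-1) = log(sin(1/2) + 1) - log(1 - sin(1/2))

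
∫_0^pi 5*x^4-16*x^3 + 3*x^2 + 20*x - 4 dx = 8 + (-2 + pi)^3*(1 + pi)^2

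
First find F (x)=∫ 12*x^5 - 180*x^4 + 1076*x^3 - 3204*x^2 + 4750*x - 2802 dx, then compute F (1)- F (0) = -1260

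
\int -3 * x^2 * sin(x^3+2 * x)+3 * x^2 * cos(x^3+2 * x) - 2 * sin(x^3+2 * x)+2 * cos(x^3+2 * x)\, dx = sin(x*(x^2 + 2)) + cos(x*(x^2 + 2)) + C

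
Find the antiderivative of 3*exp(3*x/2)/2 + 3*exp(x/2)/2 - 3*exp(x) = (exp(x/2) - 1)^3 + C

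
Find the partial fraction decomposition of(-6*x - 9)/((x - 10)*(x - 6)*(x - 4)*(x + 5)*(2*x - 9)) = -192/(209*(2*x - 9)) + 7/(9405*(x + 5)) + 11/(36*(x - 4)) + 15/(88*(x - 6)) - 23/(1320*(x - 10))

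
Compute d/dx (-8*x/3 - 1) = -8/3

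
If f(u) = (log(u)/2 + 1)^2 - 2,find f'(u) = (log(u) + 2)/(2*u)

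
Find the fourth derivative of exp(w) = exp(w)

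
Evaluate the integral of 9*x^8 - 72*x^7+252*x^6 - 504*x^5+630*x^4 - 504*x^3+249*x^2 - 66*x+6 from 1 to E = -(-1 + E)^3 + (-1 + E)^9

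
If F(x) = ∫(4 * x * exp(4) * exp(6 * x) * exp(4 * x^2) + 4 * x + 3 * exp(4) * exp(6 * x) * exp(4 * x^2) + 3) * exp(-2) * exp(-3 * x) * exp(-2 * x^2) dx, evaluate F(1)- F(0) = -exp(2) - exp(-7) + exp(-2) + exp(7)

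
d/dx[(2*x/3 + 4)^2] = 8*x/9 + 16/3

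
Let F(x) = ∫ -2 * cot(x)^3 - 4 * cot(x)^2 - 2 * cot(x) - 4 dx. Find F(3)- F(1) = -(cot(1) + 2)^2 + (cot(3) + 2)^2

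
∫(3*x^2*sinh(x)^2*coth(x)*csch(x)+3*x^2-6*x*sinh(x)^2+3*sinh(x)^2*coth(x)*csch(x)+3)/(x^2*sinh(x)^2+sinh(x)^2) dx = -3*log(x^2 + 1) - 3/tanh(x) - 3/sinh(x) + C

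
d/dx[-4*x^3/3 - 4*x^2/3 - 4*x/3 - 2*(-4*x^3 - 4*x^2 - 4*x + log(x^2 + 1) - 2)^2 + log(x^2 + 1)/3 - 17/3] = (-576*x^7 - 960*x^6 - 1728*x^5 + 144*x^4*log(x^2 + 1) - 1740*x^4 + 96*x^3*log(x^2 + 1) - 1448*x^3 + 192*x^2*log(x^2 + 1) - 880*x^2 + 72*x*log(x^2 + 1) - 342*x + 48*log(x^2 + 1) - 100)/(3*x^2 + 3)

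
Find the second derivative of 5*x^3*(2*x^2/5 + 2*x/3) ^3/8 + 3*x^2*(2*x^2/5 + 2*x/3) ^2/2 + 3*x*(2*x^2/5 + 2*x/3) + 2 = 72*x^7/25 + 56*x^6/5 + 14*x^5 + 574*x^4/45 + 16*x^3 + 8*x^2 + 36*x/5 + 4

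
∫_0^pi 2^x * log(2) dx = -1 + 2^pi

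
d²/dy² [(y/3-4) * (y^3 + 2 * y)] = 4*y^2 - 24*y + 4/3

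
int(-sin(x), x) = cos(x) + C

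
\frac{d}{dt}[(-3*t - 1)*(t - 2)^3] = -12*t^3 + 51*t^2 - 60*t + 12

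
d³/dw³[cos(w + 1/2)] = sin(w + 1/2)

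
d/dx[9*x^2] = 18*x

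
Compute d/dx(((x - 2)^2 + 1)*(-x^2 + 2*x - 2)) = -4*x^3 + 18*x^2 - 30*x + 18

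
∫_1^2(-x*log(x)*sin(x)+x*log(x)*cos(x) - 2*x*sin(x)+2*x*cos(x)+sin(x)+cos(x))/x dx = -2*sin(1) - 2*cos(1) + (log(2) + 2)*(cos(2) + sin(2))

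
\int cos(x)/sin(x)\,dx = log(3*sin(x)/2) + C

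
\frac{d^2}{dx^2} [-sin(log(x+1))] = sqrt(2)*sin(log(x + 1) + pi/4)/(x^2 + 2*x + 1)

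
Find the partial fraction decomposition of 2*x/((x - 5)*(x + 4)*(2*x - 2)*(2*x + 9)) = 36/(209*(2*x + 9)) - 4/(45*(x + 4)) - 1/(220*(x - 1)) + 5/(684*(x - 5))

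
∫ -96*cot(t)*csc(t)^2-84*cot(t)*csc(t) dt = 12*(4*csc(t) + 7)*csc(t) + C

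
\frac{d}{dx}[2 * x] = 2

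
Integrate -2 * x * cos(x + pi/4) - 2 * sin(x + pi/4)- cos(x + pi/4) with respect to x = (-2*x - 1)*sin(x + pi/4) + C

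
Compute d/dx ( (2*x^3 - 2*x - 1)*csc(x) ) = (-2*x^3*cos(x)/sin(x) + 6*x^2 + 2*x*cos(x)/sin(x) - 2 + cos(x)/sin(x))/sin(x)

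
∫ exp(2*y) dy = exp(2*y)/2 + C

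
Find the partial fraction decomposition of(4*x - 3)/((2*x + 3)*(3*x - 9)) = 2/(3*(2*x + 3)) + 1/(3*(x - 3))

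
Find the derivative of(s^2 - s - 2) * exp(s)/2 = s^2*exp(s)/2 + s*exp(s)/2 - 3*exp(s)/2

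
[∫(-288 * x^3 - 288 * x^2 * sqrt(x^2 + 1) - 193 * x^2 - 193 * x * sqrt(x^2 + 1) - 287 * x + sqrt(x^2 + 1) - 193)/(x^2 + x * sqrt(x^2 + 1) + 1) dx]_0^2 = -962 + log(2 + sqrt(5))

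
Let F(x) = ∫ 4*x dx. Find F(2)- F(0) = 8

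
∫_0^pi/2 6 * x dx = 3*pi^2/4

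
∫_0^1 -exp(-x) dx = -1 + exp(-1)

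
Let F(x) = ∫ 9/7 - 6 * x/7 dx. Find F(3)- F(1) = -6/7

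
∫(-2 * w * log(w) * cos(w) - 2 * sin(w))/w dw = -2*log(w)*sin(w) + C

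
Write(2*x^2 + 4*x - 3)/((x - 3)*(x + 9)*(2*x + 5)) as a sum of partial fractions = 2/(143*(2*x + 5)) + 41/(52*(x + 9)) + 9/(44*(x - 3))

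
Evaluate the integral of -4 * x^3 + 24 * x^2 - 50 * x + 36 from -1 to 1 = 88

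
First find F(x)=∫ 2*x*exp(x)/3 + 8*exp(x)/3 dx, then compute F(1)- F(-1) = -4*exp(-1)/3 + 8*E/3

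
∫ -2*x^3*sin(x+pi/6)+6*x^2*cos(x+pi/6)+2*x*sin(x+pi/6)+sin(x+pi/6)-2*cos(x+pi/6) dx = (2*x^3 - 2*x - 1)*cos(x + pi/6) + C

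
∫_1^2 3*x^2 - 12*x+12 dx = 1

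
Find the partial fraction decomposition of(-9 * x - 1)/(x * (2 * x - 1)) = -11/(2*x - 1) + 1/x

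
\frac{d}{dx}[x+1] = 1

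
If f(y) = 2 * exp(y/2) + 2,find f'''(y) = exp(y/2)/4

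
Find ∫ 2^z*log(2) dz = 2^z + C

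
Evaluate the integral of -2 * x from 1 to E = 1 - exp(2)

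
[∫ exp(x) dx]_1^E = -E + exp(E)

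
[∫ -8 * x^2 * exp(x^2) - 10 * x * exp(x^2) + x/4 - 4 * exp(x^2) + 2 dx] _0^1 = 57/8 - 9*E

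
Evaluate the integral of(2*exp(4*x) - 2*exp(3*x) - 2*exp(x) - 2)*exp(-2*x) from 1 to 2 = -(-1 - exp(-1) + E)^2 + (-1 - exp(-2) + exp(2))^2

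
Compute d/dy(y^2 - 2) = 2*y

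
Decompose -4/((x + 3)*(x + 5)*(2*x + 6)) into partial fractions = -1/(2*(x + 5)) + 1/(2*(x + 3)) - 1/(x + 3)^2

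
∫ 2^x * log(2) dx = 2^x + C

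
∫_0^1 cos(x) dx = sin(1)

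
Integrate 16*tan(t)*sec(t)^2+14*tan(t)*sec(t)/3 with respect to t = 2*(7 + 12/cos(t))/(3*cos(t)) + C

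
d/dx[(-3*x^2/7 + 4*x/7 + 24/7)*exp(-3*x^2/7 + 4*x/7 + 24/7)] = 18*x^3*exp(-3*x^2/7 + 4*x/7 + 24/7)/49 - 36*x^2*exp(-3*x^2/7 + 4*x/7 + 24/7)/49 - 170*x*exp(-3*x^2/7 + 4*x/7 + 24/7)/49 + 124*exp(-3*x^2/7 + 4*x/7 + 24/7)/49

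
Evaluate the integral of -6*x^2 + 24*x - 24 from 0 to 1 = -14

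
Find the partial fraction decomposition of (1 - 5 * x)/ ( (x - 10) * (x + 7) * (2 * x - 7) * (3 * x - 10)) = -423/(620*(3*x - 10)) + 44/(91*(2*x - 7)) - 12/(3689*(x + 7)) - 49/(4420*(x - 10))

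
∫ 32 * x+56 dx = 16*x^2 + 56*x + C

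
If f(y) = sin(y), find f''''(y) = sin(y)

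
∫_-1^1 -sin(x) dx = 0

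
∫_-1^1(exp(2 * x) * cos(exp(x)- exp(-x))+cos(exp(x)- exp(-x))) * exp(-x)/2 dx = sin(E - exp(-1))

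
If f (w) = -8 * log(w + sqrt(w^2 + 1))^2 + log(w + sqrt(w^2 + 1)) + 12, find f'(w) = (-16*w*log(w + sqrt(w^2 + 1)) + w - 16*sqrt(w^2 + 1)*log(w + sqrt(w^2 + 1)) + sqrt(w^2 + 1))/(w^2 + w*sqrt(w^2 + 1) + 1)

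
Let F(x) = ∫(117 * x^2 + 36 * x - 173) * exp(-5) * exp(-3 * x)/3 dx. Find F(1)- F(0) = -15*exp(-5) - 32*exp(-8)/3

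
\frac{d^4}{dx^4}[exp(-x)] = exp(-x)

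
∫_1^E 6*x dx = -3 + 3*exp(2)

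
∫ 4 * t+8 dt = 2*t^2 + 8*t + C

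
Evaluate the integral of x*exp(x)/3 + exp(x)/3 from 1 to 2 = -E/3 + 2*exp(2)/3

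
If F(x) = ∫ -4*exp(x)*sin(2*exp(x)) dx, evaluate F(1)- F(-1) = -2*cos(2*exp(-1)) + 2*cos(2*E)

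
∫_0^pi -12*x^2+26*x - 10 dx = (5 - 4*pi)*(-2*pi + pi^2)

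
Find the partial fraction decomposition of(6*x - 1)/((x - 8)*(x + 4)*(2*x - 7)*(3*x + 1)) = -81/(6325*(3*x + 1)) - 32/(621*(2*x - 7)) + 5/(396*(x + 4)) + 47/(2700*(x - 8))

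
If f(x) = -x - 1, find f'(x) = -1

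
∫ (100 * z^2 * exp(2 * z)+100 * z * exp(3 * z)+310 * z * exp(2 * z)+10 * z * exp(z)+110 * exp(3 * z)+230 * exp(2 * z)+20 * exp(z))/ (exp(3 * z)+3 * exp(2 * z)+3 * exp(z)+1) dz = 2*(25*(z + 1)^2*exp(2*z) + 5*(z + 1)*(exp(z) + 1)*exp(z) - 2*(exp(z) + 1)^2)/(exp(z) + 1)^2 + C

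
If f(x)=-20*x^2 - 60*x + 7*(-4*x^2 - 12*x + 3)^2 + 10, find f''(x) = 1344*x^2 + 4032*x + 1640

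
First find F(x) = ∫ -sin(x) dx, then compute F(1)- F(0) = -1 + cos(1)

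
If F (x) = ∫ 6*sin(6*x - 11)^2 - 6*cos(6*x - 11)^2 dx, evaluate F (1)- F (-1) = sin(10)/2 - sin(34)/2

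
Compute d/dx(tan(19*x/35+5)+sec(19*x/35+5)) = 19*tan(19*x/35 + 5)^2/35 + 19*tan(19*x/35 + 5)*sec(19*x/35 + 5)/35 + 19/35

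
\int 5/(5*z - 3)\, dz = log(5*z - 3) + C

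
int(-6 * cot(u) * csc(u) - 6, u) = -6*u + 6*csc(u) + C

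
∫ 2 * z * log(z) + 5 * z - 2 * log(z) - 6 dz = ((z - 1)^2 - 1)*(log(z) + 2) + C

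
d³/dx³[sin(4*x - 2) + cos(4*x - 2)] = 64*sin(4*x - 2) - 64*cos(4*x - 2)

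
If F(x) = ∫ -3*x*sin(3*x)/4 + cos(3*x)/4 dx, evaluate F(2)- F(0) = cos(6)/2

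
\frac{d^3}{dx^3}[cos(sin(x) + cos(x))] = 2*(-sqrt(2)*sin(x)*sin(sqrt(2)*sin(x + pi/4))*cos(x) + sqrt(2)*sin(sqrt(2)*sin(x + pi/4)) + 3*sin(x + pi/4)*cos(sqrt(2)*sin(x + pi/4)))*cos(x + pi/4)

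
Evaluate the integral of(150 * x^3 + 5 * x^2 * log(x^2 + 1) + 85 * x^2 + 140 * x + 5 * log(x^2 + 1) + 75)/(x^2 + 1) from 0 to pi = -12 + (-5 + 5*pi)*log(1 + pi^2) + 15*pi + 3*(2 + 5*pi)^2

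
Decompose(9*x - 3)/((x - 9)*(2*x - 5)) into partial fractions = -3/(2*x - 5) + 6/(x - 9)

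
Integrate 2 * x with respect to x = x^2 + C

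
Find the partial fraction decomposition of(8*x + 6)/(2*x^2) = 4/x + 3/x^2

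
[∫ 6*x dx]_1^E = -3 + 3*exp(2)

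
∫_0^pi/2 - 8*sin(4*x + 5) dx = 0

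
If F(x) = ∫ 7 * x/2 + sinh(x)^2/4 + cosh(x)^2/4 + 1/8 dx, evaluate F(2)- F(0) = sinh(4)/8 + 29/4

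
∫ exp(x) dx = exp(x) + C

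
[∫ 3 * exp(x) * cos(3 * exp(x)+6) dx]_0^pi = -sin(9) + sin(6 + 3*exp(pi))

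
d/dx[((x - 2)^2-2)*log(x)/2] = (2*x^2*log(x) + x^2 - 4*x*log(x) - 4*x + 2)/(2*x)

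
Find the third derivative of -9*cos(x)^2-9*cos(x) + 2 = -9*(8*cos(x) + 1)*sin(x)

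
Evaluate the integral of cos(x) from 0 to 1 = sin(1)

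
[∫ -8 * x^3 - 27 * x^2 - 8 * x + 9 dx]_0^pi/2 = (-1 + 3*pi/2 + pi^2/2)*(-3*pi/2 - pi^2/4 + 2) + 2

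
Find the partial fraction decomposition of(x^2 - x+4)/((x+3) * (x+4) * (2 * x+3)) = 31/(15*(2*x + 3)) + 24/(5*(x + 4)) - 16/(3*(x + 3))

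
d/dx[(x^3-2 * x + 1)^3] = 9*x^8 - 42*x^6 + 18*x^5 + 60*x^4 - 48*x^3 - 15*x^2 + 24*x - 6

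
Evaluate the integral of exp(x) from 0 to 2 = -1 + exp(2)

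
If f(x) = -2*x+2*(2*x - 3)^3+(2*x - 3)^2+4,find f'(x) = 48*x^2 - 136*x + 94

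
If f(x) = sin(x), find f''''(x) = sin(x)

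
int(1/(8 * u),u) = log(u)/8 + C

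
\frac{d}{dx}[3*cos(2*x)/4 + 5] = -3*sin(2*x)/2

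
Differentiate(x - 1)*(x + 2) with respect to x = 2*x + 1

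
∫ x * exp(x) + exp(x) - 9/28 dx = x*(28*exp(x) - 9)/28 + C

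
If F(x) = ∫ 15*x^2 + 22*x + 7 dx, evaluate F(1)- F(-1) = 24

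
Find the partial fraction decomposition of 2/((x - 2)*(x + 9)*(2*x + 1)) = -8/(85*(2*x + 1)) + 2/(187*(x + 9)) + 2/(55*(x - 2))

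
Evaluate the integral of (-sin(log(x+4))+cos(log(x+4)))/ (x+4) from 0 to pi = sqrt(2)*(-cos(-2*log(2) + pi/4) + sin(pi/4 + log(pi + 4)))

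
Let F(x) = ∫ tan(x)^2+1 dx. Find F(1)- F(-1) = 2*tan(1)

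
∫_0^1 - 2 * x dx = -1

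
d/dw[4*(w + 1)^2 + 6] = 8*w + 8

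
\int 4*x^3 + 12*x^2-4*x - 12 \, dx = x^4 + 4*x^3 - 2*x^2 - 12*x + C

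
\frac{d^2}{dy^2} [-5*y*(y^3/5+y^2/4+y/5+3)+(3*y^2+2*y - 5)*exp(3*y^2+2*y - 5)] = 108*y^4*exp(3*y^2 + 2*y - 5) + 144*y^3*exp(3*y^2 + 2*y - 5) - 30*y^2*exp(3*y^2 + 2*y - 5) - 12*y^2 - 52*y*exp(3*y^2 + 2*y - 5) - 15*y/2 - 36*exp(3*y^2 + 2*y - 5) - 2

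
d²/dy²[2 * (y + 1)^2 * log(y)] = (4*y^2*log(y) + 6*y^2 + 4*y - 2)/y^2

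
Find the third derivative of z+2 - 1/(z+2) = 6/(z^4 + 8*z^3 + 24*z^2 + 32*z + 16)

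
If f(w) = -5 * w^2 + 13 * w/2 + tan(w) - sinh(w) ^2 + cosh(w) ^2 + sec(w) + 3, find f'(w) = -10*w + tan(w)^2 + tan(w)*sec(w) + 15/2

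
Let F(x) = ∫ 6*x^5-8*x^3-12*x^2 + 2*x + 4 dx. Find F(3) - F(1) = 480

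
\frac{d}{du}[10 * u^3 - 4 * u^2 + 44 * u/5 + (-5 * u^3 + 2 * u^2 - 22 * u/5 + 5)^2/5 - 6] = 30*u^5 - 20*u^4 + 192*u^3/5 - 264*u^2/25 + 968*u/125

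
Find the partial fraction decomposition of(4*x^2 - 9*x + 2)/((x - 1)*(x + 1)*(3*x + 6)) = 4/(x + 2) - 5/(2*(x + 1)) - 1/(6*(x - 1))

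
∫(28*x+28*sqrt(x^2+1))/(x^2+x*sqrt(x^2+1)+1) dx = 28*log(x + sqrt(x^2 + 1)) + C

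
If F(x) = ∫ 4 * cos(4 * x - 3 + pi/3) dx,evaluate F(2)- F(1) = -sin(1 + pi/3) + sin(pi/3 + 5)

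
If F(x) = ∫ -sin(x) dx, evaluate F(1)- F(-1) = 0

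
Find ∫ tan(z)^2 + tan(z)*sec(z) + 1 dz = tan(z) + sec(z) + C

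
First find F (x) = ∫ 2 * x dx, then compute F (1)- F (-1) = 0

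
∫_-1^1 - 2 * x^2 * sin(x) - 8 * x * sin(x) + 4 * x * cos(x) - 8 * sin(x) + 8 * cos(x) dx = 16*cos(1)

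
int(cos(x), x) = sin(x) + C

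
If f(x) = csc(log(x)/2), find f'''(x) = (6 - 7*cos(log(x)/2)/sin(log(x)/2) - 12/sin(log(x)/2)^2 - 6*cos(log(x)/2)/sin(log(x)/2)^3)/(8*x^3*sin(log(x)/2))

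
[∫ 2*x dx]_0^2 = 4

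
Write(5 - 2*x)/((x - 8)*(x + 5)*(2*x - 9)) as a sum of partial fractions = 16/(133*(2*x - 9)) + 15/(247*(x + 5)) - 11/(91*(x - 8))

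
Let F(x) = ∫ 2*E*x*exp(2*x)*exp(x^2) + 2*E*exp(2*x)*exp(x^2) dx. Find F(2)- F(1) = -exp(4) + exp(9)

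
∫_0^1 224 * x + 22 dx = 134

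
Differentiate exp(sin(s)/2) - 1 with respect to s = exp(sin(s)/2)*cos(s)/2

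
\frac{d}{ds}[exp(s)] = exp(s)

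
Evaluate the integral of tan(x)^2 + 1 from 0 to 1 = tan(1)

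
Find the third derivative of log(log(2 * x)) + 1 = (2*log(x)^2 + 4*log(2)*log(x) + 3*log(x) + 2*log(2)^2 + 2 + 3*log(2))/(x^3*log(x)^3 + 3*x^3*log(2)*log(x)^2 + 3*x^3*log(2)^2*log(x) + x^3*log(2)^3)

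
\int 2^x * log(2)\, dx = 2^x + C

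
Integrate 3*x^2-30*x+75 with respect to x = x^3 - 15*x^2 + 75*x + C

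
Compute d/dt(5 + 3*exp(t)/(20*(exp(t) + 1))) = 3*exp(t)/(20*exp(2*t) + 40*exp(t) + 20)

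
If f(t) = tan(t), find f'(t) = cos(t)^(-2)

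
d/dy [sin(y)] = cos(y)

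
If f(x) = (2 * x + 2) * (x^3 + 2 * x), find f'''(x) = 48*x + 12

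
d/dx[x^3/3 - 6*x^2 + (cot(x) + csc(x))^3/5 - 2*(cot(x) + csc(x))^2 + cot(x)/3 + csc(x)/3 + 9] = x^2 - 12*x - 3*(-1 + sin(x)^(-2))^2/5 + 3/5 - 4/sin(x) + 4*cos(x)/(15*sin(x)^2) + 4/(15*sin(x)^2) + 8*cos(x)/sin(x)^3 + 8/sin(x)^3 - 12*cos(x)/(5*sin(x)^4) - 9/(5*sin(x)^4)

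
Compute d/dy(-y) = -1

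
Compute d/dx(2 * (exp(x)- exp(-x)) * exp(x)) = 4*exp(2*x)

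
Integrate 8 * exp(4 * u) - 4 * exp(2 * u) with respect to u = 2*(exp(2*u) - 1)*exp(2*u) + C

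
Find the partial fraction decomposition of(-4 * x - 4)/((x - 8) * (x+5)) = -16/(13*(x + 5)) - 36/(13*(x - 8))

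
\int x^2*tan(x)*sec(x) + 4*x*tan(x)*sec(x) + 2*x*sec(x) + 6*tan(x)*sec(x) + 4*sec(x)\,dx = ((x + 2)^2 + 2)*sec(x) + C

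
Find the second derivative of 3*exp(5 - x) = 3*exp(5 - x)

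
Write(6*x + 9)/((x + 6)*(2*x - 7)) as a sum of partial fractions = 60/(19*(2*x - 7)) + 27/(19*(x + 6))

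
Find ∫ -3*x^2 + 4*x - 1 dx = -x^3 + 2*x^2 - x + C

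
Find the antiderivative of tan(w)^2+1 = tan(w) + C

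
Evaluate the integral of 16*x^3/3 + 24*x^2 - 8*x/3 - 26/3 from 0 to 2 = 188/3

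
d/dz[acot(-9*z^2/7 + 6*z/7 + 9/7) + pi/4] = (126*z - 42)/(81*z^4 - 108*z^3 - 126*z^2 + 108*z + 130)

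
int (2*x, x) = x^2 + C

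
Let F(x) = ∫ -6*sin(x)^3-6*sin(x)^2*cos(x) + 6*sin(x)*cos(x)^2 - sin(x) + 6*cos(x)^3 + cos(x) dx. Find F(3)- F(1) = -2*(cos(1) + sin(1))^3 + 2*(cos(3) + sin(3))^3 + cos(3) - sin(1) - cos(1) + sin(3)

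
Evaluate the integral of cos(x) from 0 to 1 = sin(1)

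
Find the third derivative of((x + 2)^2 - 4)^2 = 24*x + 48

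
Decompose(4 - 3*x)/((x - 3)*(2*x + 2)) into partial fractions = -7/(8*(x + 1)) - 5/(8*(x - 3))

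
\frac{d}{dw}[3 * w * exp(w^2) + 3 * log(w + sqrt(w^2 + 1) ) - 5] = (6*w^4*exp(w^2) + 6*w^3*sqrt(w^2 + 1)*exp(w^2) + 9*w^2*exp(w^2) + 3*w*sqrt(w^2 + 1)*exp(w^2) + 3*w + 3*sqrt(w^2 + 1) + 3*exp(w^2))/(w^2 + w*sqrt(w^2 + 1) + 1)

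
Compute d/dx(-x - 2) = -1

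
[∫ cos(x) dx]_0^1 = sin(1)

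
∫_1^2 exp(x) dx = -E + exp(2)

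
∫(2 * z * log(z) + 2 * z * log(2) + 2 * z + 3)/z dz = (2*z + 3)*log(2*z) + C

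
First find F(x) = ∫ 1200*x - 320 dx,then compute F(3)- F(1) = 4160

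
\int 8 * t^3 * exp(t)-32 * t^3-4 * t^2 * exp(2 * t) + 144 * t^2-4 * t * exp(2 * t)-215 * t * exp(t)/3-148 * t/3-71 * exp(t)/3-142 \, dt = -2*t^2/3 + t*exp(t)/3 + 2*t - 2*(-2*t^2 + t*exp(t) + 6*t + 6)^2 + C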